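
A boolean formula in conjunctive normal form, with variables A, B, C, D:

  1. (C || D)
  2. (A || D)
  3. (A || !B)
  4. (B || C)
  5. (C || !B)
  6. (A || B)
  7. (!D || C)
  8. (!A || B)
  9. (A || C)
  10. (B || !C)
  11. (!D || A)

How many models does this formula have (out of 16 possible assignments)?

The models are:
  A=T B=T C=T D=F
  A=T B=T C=T D=T
Count: 2.

2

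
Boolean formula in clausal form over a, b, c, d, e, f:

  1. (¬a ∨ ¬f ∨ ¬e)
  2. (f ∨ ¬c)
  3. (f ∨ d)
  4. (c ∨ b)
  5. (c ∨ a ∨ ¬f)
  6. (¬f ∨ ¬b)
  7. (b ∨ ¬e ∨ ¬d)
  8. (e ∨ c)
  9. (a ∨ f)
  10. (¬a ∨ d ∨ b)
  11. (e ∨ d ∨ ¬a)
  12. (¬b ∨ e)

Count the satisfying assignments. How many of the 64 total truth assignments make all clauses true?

5

The models are:
  a=F b=F c=T d=F e=F f=T
  a=F b=F c=T d=F e=T f=T
  a=F b=F c=T d=T e=F f=T
  a=T b=F c=T d=T e=F f=T
  a=T b=T c=F d=T e=T f=F
Count: 5.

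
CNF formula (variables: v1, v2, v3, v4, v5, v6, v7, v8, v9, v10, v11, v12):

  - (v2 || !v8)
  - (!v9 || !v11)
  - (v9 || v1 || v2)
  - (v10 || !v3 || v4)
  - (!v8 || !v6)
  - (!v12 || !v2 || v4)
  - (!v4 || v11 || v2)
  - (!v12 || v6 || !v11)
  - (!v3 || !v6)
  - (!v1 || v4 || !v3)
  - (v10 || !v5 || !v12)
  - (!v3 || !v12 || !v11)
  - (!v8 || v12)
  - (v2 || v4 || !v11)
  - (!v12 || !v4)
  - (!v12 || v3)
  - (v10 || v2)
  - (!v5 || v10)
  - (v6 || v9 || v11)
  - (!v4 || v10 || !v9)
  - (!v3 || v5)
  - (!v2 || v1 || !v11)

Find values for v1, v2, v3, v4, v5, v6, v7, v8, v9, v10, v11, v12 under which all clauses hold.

Pure literal: v8 appears only negated; assign v8 = False.
Pure literal: v10 appears only positively; assign v10 = True.
Try v1 = False.
Try v2 = True.
  then v11 is forced to False.
The remaining clauses are satisfied by v3 = False, v4 = True, v5 = False, v6 = True, v7 = False, v9 = False, v12 = False.
Every clause has at least one true literal under this assignment.

v1 = F, v2 = T, v3 = F, v4 = T, v5 = F, v6 = T, v7 = F, v8 = F, v9 = F, v10 = T, v11 = F, v12 = F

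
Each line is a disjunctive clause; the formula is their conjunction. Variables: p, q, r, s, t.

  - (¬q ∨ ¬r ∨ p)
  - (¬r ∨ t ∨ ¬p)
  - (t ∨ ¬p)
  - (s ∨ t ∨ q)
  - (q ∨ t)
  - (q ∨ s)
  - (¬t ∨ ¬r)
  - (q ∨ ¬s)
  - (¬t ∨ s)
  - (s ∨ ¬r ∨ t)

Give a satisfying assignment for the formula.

r occurs only negated in the remaining clauses — set r = False.
Branch on p: take p = True.
  then t is forced to True.
  then s is forced to True.
  then q is forced to True.
Check each clause:
  1. (p ∨ ¬q ∨ ¬r) — p is true.
  2. (¬p ∨ t ∨ ¬r) — ¬r is true.
  3. (t ∨ ¬p) — t is true.
  4. (t ∨ q ∨ s) — q is true.
  5. (q ∨ t) — q is true.
  6. (s ∨ q) — q is true.
  7. (¬t ∨ ¬r) — ¬r is true.
  8. (¬s ∨ q) — q is true.
  9. (¬t ∨ s) — s is true.
  10. (¬r ∨ t ∨ s) — t is true.

p = T  q = T  r = F  s = T  t = T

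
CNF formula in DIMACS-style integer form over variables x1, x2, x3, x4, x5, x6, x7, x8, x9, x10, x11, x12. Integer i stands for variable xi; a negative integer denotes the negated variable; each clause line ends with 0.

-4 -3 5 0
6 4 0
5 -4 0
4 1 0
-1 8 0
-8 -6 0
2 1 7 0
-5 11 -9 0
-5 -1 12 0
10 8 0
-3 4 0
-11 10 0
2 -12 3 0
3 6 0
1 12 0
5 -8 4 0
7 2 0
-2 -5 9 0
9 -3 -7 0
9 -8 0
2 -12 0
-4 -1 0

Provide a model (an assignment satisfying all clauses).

x10 occurs only positively in the remaining clauses — set x10 = True.
Try x1 = False.
  then x4 is forced to True.
  then x5 is forced to True.
  then x12 is forced to True.
  then x2 is forced to True.
  then x9 is forced to True.
  then x11 is forced to True.
Set x3 = False and propagate.
  then x6 is forced to True.
  then x8 is forced to False.
x7 is now unconstrained; take x7 = False.
Check each clause:
  1. (~x3 | ~x4 | x5) — x5 is true.
  2. (x6 | x4) — x4 is true.
  3. (~x4 | x5) — x5 is true.
  4. (x4 | x1) — x4 is true.
  5. (x8 | ~x1) — ~x1 is true.
  6. (~x6 | ~x8) — ~x8 is true.
  7. (x7 | x2 | x1) — x2 is true.
  8. (~x9 | x11 | ~x5) — x11 is true.
  9. (x12 | ~x5 | ~x1) — x12 is true.
  10. (x10 | x8) — x10 is true.
  11. (x4 | ~x3) — x4 is true.
  12. (~x11 | x10) — x10 is true.
  13. (~x12 | x2 | x3) — x2 is true.
  14. (x6 | x3) — x6 is true.
  15. (x12 | x1) — x12 is true.
  16. (x4 | ~x8 | x5) — ~x8 is true.
  17. (x7 | x2) — x2 is true.
  18. (x9 | ~x5 | ~x2) — x9 is true.
  19. (x9 | ~x3 | ~x7) — ~x7 is true.
  20. (x9 | ~x8) — ~x8 is true.
  21. (x2 | ~x12) — x2 is true.
  22. (~x1 | ~x4) — ~x1 is true.

x1 = 0, x2 = 1, x3 = 0, x4 = 1, x5 = 1, x6 = 1, x7 = 0, x8 = 0, x9 = 1, x10 = 1, x11 = 1, x12 = 1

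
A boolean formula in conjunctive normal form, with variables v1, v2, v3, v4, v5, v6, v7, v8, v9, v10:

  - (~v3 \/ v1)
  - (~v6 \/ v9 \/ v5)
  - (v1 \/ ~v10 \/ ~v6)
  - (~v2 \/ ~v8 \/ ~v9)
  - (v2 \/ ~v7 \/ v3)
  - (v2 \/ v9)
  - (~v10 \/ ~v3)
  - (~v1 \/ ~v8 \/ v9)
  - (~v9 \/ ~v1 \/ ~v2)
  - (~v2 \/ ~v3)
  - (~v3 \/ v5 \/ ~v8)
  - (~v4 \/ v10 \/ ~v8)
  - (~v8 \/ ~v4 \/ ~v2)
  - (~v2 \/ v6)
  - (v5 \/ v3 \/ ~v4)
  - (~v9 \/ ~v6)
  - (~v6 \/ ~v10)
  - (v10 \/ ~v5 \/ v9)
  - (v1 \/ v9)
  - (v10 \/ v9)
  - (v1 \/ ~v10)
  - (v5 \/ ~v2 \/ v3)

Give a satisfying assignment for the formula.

v1=T, v2=F, v3=T, v4=F, v5=T, v6=F, v7=T, v8=F, v9=T, v10=F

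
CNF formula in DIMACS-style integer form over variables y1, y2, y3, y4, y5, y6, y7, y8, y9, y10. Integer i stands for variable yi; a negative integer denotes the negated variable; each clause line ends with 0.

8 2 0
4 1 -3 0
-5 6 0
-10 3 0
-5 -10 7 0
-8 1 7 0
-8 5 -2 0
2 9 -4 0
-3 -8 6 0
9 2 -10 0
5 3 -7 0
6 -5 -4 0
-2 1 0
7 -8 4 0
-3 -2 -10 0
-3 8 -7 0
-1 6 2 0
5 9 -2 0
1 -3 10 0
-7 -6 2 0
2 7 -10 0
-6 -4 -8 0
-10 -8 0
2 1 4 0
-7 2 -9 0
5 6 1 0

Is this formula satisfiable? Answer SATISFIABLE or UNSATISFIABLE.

Try y1 = True.
Set y2 = True and propagate.
The remaining clauses are satisfied by y3 = False, y4 = False, y5 = True, y6 = True, y7 = True, y8 = False, y9 = False, y10 = False.
Every clause has at least one true literal under this assignment.
So y1 = True, y2 = True, y3 = False, y4 = False, y5 = True, y6 = True, y7 = True, y8 = False, y9 = False, y10 = False is a satisfying assignment.

SATISFIABLE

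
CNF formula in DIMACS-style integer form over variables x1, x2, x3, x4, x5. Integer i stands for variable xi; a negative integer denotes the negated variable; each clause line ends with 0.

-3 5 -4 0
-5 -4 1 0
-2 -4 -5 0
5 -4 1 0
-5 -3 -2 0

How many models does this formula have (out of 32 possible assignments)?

Case analysis on x5 and x4:
  x5=T, x4=T: remaining (x1,x2,x3) ∈ {(T,F,F); (T,F,T)} — 2.
  x5=T, x4=F: x1 free; 3 ways for (x2,x3) × 2^1 = 6.
  x5=F, x4=T: remaining (x1,x2,x3) ∈ {(T,F,F); (T,T,F)} — 2.
  x5=F, x4=F: x1, x2, x3 free → 2^3 = 8.
Total: 2 + 6 + 2 + 8 = 18.

18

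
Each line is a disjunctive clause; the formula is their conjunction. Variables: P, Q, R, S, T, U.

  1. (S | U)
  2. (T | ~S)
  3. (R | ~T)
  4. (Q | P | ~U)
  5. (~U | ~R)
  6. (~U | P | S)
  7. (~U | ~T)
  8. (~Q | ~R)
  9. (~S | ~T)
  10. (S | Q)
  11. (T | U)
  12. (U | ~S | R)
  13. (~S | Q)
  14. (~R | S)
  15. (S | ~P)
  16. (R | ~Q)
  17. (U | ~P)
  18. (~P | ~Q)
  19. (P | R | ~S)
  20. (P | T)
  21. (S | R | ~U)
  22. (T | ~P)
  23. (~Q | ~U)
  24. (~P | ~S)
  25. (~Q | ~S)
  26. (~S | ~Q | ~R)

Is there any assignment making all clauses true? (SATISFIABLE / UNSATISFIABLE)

UNSATISFIABLE

S = True:
  propagation gives T=True; an empty clause results — contradiction.
S = False:
  propagation gives U=True, R=False; an empty clause results — contradiction.
Every branch closes, so no satisfying assignment exists.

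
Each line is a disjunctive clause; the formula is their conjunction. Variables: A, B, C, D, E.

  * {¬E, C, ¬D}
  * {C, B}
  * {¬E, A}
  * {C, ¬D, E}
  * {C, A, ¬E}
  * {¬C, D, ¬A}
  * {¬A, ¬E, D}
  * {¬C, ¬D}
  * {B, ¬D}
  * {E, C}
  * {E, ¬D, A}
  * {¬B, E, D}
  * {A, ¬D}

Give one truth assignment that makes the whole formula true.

Branch on A: take A = False.
  then E is forced to False.
  then C is forced to True.
  then D is forced to False.
  then B is forced to False.
Every clause has at least one true literal under this assignment.

A = False  B = False  C = True  D = False  E = False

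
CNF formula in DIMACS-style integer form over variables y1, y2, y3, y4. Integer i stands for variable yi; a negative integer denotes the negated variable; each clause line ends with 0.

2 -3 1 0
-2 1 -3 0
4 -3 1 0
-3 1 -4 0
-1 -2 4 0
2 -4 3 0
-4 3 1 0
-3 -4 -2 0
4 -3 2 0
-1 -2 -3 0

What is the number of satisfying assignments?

5

The models are:
  y1=0 y2=0 y3=0 y4=0
  y1=0 y2=1 y3=0 y4=0
  y1=1 y2=0 y3=0 y4=0
  y1=1 y2=0 y3=1 y4=1
  y1=1 y2=1 y3=0 y4=1
Count: 5.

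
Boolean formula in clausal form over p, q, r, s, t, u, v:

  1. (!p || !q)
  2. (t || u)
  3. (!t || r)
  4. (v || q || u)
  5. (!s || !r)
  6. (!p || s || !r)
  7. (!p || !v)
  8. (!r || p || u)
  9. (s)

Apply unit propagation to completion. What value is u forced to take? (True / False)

True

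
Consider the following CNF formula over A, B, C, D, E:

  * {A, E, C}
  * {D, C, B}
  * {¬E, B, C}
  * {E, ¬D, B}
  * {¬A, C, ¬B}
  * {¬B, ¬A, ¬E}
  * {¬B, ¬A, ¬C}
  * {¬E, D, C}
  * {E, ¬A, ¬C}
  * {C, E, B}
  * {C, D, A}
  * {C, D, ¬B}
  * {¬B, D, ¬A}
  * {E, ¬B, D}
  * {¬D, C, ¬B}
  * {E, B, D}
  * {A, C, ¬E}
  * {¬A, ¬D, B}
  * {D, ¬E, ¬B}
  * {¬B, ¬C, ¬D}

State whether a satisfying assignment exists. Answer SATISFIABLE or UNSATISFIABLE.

Try A = True.
Set B = False and propagate.
  then D is forced to False.
  then C is forced to True.
  then E is forced to True.
Every clause has at least one true literal under this assignment.
So A=T, B=F, C=T, D=F, E=T is a satisfying assignment.

SATISFIABLE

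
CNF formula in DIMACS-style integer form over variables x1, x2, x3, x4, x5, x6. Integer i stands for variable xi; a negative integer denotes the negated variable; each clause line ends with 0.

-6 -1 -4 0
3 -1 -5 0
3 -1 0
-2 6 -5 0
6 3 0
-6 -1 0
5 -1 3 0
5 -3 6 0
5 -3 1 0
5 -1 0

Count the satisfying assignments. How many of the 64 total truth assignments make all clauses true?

16

Split on x1, then x3.
  x1=T, x3=T: remaining (x2,x4,x5,x6) ∈ {(F,F,T,F); (F,T,T,F)} — 2.
  x1=T, x3=F: a clause becomes empty — 0.
  x1=F, x3=T: x4 free; 3 ways for (x2,x5,x6) × 2^1 = 6.
  x1=F, x3=F: forces x6=T; x2, x4, x5 free → 2^3 = 8.
Total: 2 + 0 + 6 + 8 = 16.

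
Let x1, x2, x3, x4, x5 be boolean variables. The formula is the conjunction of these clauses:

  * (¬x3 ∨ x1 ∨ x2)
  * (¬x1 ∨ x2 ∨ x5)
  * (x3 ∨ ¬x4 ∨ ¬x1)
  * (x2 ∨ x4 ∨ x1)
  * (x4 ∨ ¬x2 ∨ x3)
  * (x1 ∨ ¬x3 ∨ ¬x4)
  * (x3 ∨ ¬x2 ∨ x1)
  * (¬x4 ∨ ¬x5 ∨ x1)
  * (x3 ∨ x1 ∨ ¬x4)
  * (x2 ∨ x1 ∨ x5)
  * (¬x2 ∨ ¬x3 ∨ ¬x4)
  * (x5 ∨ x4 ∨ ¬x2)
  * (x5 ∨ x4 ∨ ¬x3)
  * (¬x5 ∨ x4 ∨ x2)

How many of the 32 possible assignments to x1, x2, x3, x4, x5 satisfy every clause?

Satisfying assignments:
  x1=0 x2=1 x3=1 x4=0 x5=1
  x1=1 x2=0 x3=1 x4=1 x5=1
  x1=1 x2=1 x3=1 x4=0 x5=1
That's 3 in total.

3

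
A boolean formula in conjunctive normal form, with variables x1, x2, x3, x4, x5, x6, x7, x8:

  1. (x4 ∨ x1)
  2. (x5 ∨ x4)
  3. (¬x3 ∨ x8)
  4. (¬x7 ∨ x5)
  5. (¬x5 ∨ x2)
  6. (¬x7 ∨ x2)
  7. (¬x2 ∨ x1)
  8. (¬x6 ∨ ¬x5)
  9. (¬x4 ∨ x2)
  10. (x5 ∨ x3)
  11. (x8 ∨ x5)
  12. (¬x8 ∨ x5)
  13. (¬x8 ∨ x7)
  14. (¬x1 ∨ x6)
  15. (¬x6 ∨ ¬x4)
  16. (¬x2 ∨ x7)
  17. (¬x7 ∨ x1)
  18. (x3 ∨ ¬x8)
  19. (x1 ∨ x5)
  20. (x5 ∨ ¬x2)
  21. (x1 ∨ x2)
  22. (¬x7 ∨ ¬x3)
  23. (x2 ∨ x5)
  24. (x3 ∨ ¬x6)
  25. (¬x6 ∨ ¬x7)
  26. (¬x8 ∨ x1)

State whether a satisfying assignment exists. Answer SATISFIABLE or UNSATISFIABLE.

x5 = True:
  propagation gives x2=True, x1=True, x6=False; an empty clause results — contradiction.
x5 = False:
  propagation gives x4=True, x7=False, x2=True; an empty clause results — contradiction.
Every branch closes, so no satisfying assignment exists.

UNSATISFIABLE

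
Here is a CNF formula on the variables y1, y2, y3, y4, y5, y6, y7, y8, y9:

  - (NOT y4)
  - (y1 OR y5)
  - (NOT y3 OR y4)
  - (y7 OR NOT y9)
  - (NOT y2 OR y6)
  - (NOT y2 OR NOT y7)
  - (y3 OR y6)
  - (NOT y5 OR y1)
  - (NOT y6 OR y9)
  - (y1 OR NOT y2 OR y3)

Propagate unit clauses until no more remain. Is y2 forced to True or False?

False

Unit clause (NOT y4) sets y4 = False.
In (y4 OR NOT y3), y4 is now false; NOT y3 must hold, so y3 = False.
(y3 OR y6): since y3 = False, the clause reduces to (y6). y6 = True.
(y9 OR NOT y6): since y6 = True, the clause reduces to (y9). y9 = True.
In (y7 OR NOT y9), NOT y9 is now false; y7 must hold, so y7 = True.
From (NOT y7 OR NOT y2) and y7 = True: y2 = False.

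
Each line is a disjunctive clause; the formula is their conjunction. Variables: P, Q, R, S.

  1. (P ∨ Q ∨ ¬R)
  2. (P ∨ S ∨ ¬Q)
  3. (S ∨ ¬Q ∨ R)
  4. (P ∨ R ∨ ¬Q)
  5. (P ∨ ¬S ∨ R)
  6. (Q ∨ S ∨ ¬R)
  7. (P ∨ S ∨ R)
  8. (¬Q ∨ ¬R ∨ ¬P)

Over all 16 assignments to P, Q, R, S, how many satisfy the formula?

The models are:
  P=F Q=T R=T S=T
  P=T Q=F R=F S=F
  P=T Q=F R=F S=T
  P=T Q=F R=T S=T
  P=T Q=T R=F S=T
Count: 5.

5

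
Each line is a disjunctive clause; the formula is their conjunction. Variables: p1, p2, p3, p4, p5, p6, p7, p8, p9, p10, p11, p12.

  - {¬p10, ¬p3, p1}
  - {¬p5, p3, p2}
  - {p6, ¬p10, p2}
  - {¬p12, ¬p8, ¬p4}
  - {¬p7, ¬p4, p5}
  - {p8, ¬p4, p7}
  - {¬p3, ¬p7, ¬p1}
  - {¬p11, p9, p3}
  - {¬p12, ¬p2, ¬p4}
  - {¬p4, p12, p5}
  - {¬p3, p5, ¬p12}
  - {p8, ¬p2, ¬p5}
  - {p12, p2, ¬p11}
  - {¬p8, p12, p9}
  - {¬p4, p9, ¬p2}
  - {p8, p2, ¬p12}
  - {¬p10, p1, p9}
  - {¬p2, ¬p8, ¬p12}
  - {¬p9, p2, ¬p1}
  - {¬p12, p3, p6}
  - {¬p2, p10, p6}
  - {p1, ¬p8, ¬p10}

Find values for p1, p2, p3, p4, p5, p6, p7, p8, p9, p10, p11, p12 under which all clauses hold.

Pure literal: p4 appears only negated; assign p4 = False.
p6 occurs only positively in the remaining clauses — set p6 = True.
Try p1 = True.
Branch on p2: take p2 = True.
Try p3 = False.
The remaining clauses are satisfied by p5 = False, p7 = False, p8 = False, p9 = True, p10 = True, p11 = False, p12 = True.

p1=True  p2=True  p3=False  p4=False  p5=False  p6=True  p7=False  p8=False  p9=True  p10=True  p11=False  p12=True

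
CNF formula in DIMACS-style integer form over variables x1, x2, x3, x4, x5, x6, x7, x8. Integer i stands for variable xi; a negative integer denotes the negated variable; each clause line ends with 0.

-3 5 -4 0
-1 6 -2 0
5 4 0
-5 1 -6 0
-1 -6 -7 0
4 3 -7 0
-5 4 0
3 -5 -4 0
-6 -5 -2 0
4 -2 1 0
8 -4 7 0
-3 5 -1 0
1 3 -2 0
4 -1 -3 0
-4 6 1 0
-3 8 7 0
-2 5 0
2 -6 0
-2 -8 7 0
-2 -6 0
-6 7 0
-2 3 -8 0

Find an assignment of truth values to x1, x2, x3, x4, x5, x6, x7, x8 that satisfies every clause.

x1 = T, x2 = F, x3 = T, x4 = T, x5 = T, x6 = F, x7 = T, x8 = F

Branch on x1: take x1 = True.
Branch on x2: take x2 = False.
  then x6 is forced to False.
Try x3 = True.
  then x5 is forced to True.
  then x4 is forced to True.
For the remaining variables, x7 = True, x8 = False works.
Every clause has at least one true literal under this assignment.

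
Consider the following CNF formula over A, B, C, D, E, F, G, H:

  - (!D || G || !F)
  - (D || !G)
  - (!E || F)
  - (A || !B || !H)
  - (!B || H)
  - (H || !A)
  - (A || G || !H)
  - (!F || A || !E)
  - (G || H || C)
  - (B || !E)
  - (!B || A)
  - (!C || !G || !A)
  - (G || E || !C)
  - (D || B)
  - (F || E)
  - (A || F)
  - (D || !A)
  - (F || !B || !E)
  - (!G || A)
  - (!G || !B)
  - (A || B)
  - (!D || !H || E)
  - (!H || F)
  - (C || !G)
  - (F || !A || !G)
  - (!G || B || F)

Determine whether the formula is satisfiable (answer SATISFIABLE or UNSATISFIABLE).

A = True:
  propagation gives H=True, D=True, E=True, F=True; an empty clause results — contradiction.
A = False:
  propagation gives B=False; an empty clause results — contradiction.
Every branch closes, so no satisfying assignment exists.

UNSATISFIABLE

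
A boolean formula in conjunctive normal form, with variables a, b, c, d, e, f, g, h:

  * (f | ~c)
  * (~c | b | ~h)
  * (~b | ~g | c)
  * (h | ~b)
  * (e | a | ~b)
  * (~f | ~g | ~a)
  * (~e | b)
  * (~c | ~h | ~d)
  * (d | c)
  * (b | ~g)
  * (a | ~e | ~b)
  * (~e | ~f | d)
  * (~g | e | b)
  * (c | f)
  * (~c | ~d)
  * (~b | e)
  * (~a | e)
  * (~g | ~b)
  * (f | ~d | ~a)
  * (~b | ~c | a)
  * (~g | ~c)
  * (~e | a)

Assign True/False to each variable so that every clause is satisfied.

a=False, b=False, c=False, d=True, e=False, f=True, g=False, h=True

Check each clause:
  1. (f | ~c) — ~c is true.
  2. (~h | ~c | b) — ~c is true.
  3. (c | ~b | ~g) — ~g is true.
  4. (~b | h) — h is true.
  5. (~b | e | a) — ~b is true.
  6. (~f | ~a | ~g) — ~g is true.
  7. (b | ~e) — ~e is true.
  8. (~h | ~d | ~c) — ~c is true.
  9. (c | d) — d is true.
  10. (~g | b) — ~g is true.
  11. (~b | a | ~e) — ~e is true.
  12. (~e | d | ~f) — ~e is true.
  13. (e | ~g | b) — ~g is true.
  14. (c | f) — f is true.
  15. (~d | ~c) — ~c is true.
  16. (~b | e) — ~b is true.
  17. (~a | e) — ~a is true.
  18. (~b | ~g) — ~g is true.
  19. (~a | f | ~d) — f is true.
  20. (a | ~c | ~b) — ~c is true.
  21. (~c | ~g) — ~g is true.
  22. (~e | a) — ~e is true.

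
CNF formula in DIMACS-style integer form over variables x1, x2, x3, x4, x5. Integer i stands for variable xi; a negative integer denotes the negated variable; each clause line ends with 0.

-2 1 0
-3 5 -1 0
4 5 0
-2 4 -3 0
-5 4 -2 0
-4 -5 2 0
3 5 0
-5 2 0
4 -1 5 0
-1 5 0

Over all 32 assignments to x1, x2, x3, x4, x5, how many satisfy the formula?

3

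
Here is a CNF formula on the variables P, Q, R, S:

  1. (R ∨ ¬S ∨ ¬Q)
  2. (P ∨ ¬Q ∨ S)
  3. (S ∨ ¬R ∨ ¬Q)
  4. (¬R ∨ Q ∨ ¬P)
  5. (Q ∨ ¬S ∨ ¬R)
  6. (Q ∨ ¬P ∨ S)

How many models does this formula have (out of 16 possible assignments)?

Satisfying assignments:
  P=0 Q=0 R=0 S=0
  P=0 Q=0 R=0 S=1
  P=0 Q=0 R=1 S=0
  P=0 Q=1 R=1 S=1
  P=1 Q=0 R=0 S=1
  P=1 Q=1 R=0 S=0
  P=1 Q=1 R=1 S=1
That's 7 in total.

7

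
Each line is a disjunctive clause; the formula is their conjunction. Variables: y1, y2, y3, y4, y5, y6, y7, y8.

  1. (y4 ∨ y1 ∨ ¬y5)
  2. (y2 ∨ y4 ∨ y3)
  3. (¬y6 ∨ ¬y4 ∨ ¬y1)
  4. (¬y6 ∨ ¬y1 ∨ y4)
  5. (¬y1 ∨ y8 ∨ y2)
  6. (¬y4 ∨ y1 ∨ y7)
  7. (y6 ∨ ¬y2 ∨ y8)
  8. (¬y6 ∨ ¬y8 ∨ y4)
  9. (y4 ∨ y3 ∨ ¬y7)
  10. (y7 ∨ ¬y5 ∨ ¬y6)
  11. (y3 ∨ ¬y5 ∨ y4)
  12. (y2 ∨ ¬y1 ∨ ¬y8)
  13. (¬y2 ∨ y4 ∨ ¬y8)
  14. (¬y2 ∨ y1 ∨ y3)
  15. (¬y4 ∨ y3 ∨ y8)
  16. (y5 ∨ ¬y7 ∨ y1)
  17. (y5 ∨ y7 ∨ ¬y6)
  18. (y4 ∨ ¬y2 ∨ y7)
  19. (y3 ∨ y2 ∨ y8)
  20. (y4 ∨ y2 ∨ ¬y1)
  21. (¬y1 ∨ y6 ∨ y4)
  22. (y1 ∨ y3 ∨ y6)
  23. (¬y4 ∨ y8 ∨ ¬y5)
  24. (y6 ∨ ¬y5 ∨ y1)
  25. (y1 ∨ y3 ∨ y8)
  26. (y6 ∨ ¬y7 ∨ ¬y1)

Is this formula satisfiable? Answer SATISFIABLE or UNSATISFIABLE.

SATISFIABLE

Pure literal: y3 appears only positively; assign y3 = True.
Try y1 = True.
The remaining clauses are satisfied by y2 = True, y4 = True, y5 = False, y6 = False, y7 = False, y8 = True.
So y1=True, y2=True, y3=True, y4=True, y5=False, y6=False, y7=False, y8=True is a satisfying assignment.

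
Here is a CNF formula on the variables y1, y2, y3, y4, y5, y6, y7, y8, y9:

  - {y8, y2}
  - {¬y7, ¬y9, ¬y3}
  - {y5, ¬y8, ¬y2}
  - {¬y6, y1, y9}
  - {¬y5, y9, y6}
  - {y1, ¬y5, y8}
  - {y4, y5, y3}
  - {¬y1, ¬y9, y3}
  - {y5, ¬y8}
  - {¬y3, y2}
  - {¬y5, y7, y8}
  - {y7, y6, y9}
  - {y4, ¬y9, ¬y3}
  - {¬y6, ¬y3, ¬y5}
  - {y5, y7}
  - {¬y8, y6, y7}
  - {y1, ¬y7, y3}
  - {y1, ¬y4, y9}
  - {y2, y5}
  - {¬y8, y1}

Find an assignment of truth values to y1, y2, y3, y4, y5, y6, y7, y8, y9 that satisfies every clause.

Branch on y1: take y1 = True.
Set y2 = True and propagate.
Try y3 = False.
  then y9 is forced to False.
The remaining clauses are satisfied by y4 = True, y5 = True, y6 = True, y7 = True, y8 = False.

y1=T, y2=T, y3=F, y4=T, y5=T, y6=T, y7=T, y8=F, y9=F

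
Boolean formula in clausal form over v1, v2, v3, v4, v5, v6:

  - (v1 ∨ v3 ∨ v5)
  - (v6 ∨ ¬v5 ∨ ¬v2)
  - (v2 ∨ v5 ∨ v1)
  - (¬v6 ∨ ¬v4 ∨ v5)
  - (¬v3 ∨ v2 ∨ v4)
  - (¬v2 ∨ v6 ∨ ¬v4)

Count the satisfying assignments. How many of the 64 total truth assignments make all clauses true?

30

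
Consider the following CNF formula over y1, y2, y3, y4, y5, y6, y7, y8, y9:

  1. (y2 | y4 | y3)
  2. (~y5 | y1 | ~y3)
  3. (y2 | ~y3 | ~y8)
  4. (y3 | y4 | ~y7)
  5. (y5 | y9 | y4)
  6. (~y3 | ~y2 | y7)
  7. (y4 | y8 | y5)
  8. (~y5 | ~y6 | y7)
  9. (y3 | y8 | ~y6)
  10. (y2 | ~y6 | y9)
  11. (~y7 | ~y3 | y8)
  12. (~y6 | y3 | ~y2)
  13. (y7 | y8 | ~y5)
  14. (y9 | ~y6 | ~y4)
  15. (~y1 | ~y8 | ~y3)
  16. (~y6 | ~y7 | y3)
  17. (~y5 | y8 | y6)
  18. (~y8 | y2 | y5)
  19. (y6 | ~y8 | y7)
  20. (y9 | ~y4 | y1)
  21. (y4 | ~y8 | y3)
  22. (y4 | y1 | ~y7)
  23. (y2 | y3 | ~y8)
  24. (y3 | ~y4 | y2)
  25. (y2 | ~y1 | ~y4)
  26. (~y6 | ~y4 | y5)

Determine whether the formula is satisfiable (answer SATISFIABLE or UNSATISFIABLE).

y9 occurs only positively in the remaining clauses — set y9 = True.
Try y1 = False.
Try y2 = True.
Branch on y3: take y3 = False.
  then y6 is forced to False.
The remaining clauses are satisfied by y4 = True, y5 = False, y7 = False, y8 = False.
Every clause has at least one true literal under this assignment.
So y1=False  y2=True  y3=False  y4=True  y5=False  y6=False  y7=False  y8=False  y9=True is a satisfying assignment.

SATISFIABLE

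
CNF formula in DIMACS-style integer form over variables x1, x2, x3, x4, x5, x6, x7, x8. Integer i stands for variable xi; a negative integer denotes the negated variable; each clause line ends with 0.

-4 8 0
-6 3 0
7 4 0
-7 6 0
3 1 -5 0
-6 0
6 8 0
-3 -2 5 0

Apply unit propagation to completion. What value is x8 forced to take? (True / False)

True

(~x6) stands alone — x6 = False.
(~x7 \/ x6) with x6 = False leaves only ~x7, so x7 = False.
(x4 \/ x7): since x7 = False, the clause reduces to (x4). x4 = True.
(~x4 \/ x8) with x4 = True leaves only x8, so x8 = True.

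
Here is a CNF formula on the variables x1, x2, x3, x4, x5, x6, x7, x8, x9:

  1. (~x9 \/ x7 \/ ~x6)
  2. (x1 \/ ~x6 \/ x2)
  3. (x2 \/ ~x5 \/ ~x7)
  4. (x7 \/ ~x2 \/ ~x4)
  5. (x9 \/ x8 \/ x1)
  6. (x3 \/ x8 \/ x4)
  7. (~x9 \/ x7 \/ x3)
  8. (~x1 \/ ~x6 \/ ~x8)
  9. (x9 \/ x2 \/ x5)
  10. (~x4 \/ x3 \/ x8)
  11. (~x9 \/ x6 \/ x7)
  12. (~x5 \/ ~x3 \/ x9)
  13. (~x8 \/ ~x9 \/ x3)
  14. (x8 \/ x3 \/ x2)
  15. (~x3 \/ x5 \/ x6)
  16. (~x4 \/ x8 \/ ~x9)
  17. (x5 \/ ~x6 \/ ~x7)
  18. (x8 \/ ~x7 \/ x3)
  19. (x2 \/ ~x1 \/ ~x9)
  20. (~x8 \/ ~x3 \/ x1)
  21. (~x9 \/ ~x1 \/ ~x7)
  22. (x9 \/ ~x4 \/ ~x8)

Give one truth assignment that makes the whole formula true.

x1 = True, x2 = True, x3 = False, x4 = False, x5 = True, x6 = False, x7 = False, x8 = True, x9 = False

Set x1 = True and propagate.
Branch on x2: take x2 = True.
For the remaining variables, x3 = False, x4 = False, x5 = True, x6 = False, x7 = False, x8 = True, x9 = False works.
Every clause has at least one true literal under this assignment.
Check each clause:
  1. (~x6 \/ ~x9 \/ x7) — ~x6 is true.
  2. (x1 \/ ~x6 \/ x2) — x1 is true.
  3. (x2 \/ ~x7 \/ ~x5) — ~x7 is true.
  4. (~x4 \/ ~x2 \/ x7) — ~x4 is true.
  5. (x1 \/ x9 \/ x8) — x8 is true.
  6. (x8 \/ x3 \/ x4) — x8 is true.
  7. (~x9 \/ x3 \/ x7) — ~x9 is true.
  8. (~x8 \/ ~x6 \/ ~x1) — ~x6 is true.
  9. (x2 \/ x5 \/ x9) — x2 is true.
  10. (x3 \/ x8 \/ ~x4) — x8 is true.
  11. (~x9 \/ x6 \/ x7) — ~x9 is true.
  12. (~x5 \/ x9 \/ ~x3) — ~x3 is true.
  13. (~x8 \/ x3 \/ ~x9) — ~x9 is true.
  14. (x8 \/ x2 \/ x3) — x8 is true.
  15. (x6 \/ ~x3 \/ x5) — x5 is true.
  16. (x8 \/ ~x9 \/ ~x4) — x8 is true.
  17. (~x6 \/ ~x7 \/ x5) — ~x7 is true.
  18. (x8 \/ x3 \/ ~x7) — x8 is true.
  19. (~x9 \/ ~x1 \/ x2) — x2 is true.
  20. (~x8 \/ x1 \/ ~x3) — x1 is true.
  21. (~x7 \/ ~x1 \/ ~x9) — ~x7 is true.
  22. (x9 \/ ~x4 \/ ~x8) — ~x4 is true.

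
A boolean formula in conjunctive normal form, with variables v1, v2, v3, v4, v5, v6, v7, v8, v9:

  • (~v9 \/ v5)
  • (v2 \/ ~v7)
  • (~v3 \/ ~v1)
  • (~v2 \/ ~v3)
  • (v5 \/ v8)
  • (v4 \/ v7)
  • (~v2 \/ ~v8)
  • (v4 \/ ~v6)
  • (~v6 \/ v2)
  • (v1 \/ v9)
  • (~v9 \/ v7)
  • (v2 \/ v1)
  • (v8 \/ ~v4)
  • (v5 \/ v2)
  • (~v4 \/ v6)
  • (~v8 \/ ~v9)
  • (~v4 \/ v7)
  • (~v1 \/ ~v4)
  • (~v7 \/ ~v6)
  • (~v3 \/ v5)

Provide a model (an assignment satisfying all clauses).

v1 = False, v2 = True, v3 = False, v4 = False, v5 = True, v6 = False, v7 = True, v8 = False, v9 = True

Pure literal: v3 appears only negated; assign v3 = False.
Pure literal: v5 appears only positively; assign v5 = True.
Try v1 = False.
  then v9 is forced to True.
  then v7 is forced to True.
  then v2 is forced to True.
  then v8 is forced to False.
  then v4 is forced to False.
  then v6 is forced to False.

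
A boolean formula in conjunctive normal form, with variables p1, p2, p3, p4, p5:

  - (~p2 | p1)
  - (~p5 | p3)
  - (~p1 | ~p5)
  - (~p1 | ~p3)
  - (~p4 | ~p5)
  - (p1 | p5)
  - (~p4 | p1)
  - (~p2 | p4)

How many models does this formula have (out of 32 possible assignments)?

4

Satisfying assignments:
  p1=0 p2=0 p3=1 p4=0 p5=1
  p1=1 p2=0 p3=0 p4=0 p5=0
  p1=1 p2=0 p3=0 p4=1 p5=0
  p1=1 p2=1 p3=0 p4=1 p5=0
Count: 4.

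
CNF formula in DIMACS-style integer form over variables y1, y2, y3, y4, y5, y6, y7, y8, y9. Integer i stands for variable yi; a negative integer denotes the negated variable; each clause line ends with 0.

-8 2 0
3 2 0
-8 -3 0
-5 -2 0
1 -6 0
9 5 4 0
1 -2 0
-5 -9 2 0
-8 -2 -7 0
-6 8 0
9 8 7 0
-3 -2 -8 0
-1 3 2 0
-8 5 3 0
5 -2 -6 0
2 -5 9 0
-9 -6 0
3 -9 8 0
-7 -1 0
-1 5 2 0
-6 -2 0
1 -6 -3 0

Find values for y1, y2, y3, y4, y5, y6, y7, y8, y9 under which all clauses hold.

y1=T, y2=T, y3=T, y4=T, y5=F, y6=F, y7=F, y8=F, y9=T

Pure literal: y4 appears only positively; assign y4 = True.
y6 occurs only negated in the remaining clauses — set y6 = False.
Set y1 = True and propagate.
  then y7 is forced to False.
Try y2 = True.
  then y5 is forced to False.
Set y3 = True and propagate.
  then y8 is forced to False.
  then y9 is forced to True.
Check each clause:
  1. (¬y8 ∨ y2) — ¬y8 is true.
  2. (y2 ∨ y3) — y2 is true.
  3. (¬y8 ∨ ¬y3) — ¬y8 is true.
  4. (¬y2 ∨ ¬y5) — ¬y5 is true.
  5. (y1 ∨ ¬y6) — y1 is true.
  6. (y9 ∨ y4 ∨ y5) — y9 is true.
  7. (y1 ∨ ¬y2) — y1 is true.
  8. (y2 ∨ ¬y5 ∨ ¬y9) — y2 is true.
  9. (¬y2 ∨ ¬y8 ∨ ¬y7) — ¬y8 is true.
  10. (y8 ∨ ¬y6) — ¬y6 is true.
  11. (y7 ∨ y9 ∨ y8) — y9 is true.
  12. (¬y2 ∨ ¬y8 ∨ ¬y3) — ¬y8 is true.
  13. (¬y1 ∨ y2 ∨ y3) — y2 is true.
  14. (y3 ∨ y5 ∨ ¬y8) — ¬y8 is true.
  15. (¬y2 ∨ ¬y6 ∨ y5) — ¬y6 is true.
  16. (¬y5 ∨ y9 ∨ y2) — y9 is true.
  17. (¬y9 ∨ ¬y6) — ¬y6 is true.
  18. (y8 ∨ y3 ∨ ¬y9) — y3 is true.
  19. (¬y1 ∨ ¬y7) — ¬y7 is true.
  20. (y5 ∨ ¬y1 ∨ y2) — y2 is true.
  21. (¬y6 ∨ ¬y2) — ¬y6 is true.
  22. (y1 ∨ ¬y3 ∨ ¬y6) — y1 is true.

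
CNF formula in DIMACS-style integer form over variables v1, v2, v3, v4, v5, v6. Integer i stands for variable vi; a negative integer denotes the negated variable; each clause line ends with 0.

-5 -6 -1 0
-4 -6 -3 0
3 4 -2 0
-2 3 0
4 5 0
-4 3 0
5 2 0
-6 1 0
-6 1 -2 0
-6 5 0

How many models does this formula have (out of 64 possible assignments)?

12

Case analysis on v6 and v2:
  v6=1, v2=1: a clause becomes empty — 0.
  v6=1, v2=0: a clause becomes empty — 0.
  v6=0, v2=1: v1 free; 3 ways for (v3,v4,v5) × 2^1 = 6.
  v6=0, v2=0: v1 free; 3 ways for (v3,v4,v5) × 2^1 = 6.
Total: 0 + 0 + 6 + 6 = 12.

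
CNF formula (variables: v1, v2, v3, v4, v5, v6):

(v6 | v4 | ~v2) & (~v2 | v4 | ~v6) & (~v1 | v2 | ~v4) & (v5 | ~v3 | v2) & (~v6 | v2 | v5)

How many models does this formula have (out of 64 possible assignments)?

Split on v2, then v4.
  v2=T, v4=T: v1, v3, v5, v6 free → 2^4 = 16.
  v2=T, v4=F: a clause becomes empty — 0.
  v2=F, v4=T: 5 of the 16 assignments to (v1,v3,v5,v6) work.
  v2=F, v4=F: v1 free; 5 ways for (v3,v5,v6) × 2^1 = 10.
Total: 16 + 0 + 5 + 10 = 31.

31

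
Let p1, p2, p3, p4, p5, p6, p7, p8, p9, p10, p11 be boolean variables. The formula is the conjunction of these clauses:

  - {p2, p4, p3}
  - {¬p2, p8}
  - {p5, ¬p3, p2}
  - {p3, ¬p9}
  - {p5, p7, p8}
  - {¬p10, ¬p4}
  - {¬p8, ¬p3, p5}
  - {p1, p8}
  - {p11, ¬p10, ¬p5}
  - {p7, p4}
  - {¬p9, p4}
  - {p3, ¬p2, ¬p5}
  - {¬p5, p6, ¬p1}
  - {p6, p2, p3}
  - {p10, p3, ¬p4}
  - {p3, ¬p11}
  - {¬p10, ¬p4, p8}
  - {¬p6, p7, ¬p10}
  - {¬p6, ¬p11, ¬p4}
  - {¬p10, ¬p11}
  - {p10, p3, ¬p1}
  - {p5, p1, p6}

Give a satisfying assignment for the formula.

Pure literal: p7 appears only positively; assign p7 = True.
Pure literal: p9 appears only negated; assign p9 = False.
Set p1 = True and propagate.
Branch on p2: take p2 = True.
  then p8 is forced to True.
Set p3 = True and propagate.
  then p5 is forced to True.
  then p6 is forced to True.
The remaining clauses are satisfied by p4 = False, p10 = False, p11 = True.

p1 = 1, p2 = 1, p3 = 1, p4 = 0, p5 = 1, p6 = 1, p7 = 1, p8 = 1, p9 = 0, p10 = 0, p11 = 1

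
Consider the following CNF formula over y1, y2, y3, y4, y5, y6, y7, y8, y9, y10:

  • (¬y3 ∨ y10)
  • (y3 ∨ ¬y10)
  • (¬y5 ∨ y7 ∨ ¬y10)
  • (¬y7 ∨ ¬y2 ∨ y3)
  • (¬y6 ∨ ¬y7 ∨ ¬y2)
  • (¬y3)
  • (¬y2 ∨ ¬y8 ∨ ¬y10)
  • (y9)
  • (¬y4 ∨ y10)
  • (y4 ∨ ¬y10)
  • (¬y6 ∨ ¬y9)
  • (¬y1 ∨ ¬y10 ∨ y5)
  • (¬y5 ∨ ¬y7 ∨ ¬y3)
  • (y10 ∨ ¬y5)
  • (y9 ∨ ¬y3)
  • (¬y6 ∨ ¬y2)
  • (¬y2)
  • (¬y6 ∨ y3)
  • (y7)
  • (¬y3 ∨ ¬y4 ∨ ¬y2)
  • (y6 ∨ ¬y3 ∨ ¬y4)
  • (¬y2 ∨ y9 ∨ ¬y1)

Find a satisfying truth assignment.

y1 = True, y2 = False, y3 = False, y4 = False, y5 = False, y6 = False, y7 = True, y8 = False, y9 = True, y10 = False

Unit propagation: (¬y3) forces y3 = False.
Unit propagation: (¬y10) forces y10 = False.
The clause (y9) is unit: y9 must be True.
Unit propagation: (¬y4) forces y4 = False.
Unit propagation: (¬y6) forces y6 = False.
The clause (¬y5) is unit: y5 must be False.
(¬y2) is a unit clause, so y2 = False.
The clause (y7) is unit: y7 must be True.
y1, y8 are now unconstrained; take y1 = True, y8 = False.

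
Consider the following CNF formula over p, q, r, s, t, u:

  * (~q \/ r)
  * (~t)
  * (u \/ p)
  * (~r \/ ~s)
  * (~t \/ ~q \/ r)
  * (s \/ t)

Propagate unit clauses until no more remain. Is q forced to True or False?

False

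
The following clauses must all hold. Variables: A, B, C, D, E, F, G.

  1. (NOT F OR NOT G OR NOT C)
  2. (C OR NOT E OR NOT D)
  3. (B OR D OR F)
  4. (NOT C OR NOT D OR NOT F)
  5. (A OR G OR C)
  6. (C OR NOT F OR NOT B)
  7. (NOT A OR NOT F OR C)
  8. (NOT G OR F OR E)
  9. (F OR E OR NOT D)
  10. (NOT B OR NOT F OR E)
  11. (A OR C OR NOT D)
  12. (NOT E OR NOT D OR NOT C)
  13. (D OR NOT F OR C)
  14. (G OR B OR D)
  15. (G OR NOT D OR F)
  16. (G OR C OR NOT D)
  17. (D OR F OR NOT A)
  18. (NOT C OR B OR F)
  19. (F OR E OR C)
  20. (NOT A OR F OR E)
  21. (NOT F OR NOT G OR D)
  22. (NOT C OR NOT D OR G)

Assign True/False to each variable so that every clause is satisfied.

Branch on A: take A = False.
The remaining clauses are satisfied by B = True, C = True, D = False, E = False, F = False, G = False.
Every clause has at least one true literal under this assignment.

A=F, B=T, C=T, D=F, E=F, F=F, G=F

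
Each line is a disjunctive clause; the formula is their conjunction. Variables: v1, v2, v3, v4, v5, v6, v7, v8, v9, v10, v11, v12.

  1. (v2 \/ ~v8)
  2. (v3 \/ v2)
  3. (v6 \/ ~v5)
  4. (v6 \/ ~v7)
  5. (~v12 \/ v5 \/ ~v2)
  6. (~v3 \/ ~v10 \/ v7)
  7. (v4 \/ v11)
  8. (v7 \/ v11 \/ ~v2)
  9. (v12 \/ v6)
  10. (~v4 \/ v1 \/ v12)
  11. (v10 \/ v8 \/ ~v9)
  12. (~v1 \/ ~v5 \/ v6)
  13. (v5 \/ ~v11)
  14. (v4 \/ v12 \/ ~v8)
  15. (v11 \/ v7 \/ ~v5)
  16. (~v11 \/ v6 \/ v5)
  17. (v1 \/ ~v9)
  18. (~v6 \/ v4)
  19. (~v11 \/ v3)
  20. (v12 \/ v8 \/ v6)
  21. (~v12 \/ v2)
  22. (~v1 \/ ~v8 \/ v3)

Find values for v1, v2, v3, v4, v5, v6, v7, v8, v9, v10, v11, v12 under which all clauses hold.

v1=False  v2=True  v3=False  v4=True  v5=True  v6=True  v7=True  v8=True  v9=False  v10=True  v11=False  v12=True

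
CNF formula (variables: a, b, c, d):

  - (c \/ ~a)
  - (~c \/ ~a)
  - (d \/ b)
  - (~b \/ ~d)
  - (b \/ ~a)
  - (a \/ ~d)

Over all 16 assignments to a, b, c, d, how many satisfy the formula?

Satisfying assignments:
  a=0 b=1 c=0 d=0
  a=0 b=1 c=1 d=0
That's 2 in total.

2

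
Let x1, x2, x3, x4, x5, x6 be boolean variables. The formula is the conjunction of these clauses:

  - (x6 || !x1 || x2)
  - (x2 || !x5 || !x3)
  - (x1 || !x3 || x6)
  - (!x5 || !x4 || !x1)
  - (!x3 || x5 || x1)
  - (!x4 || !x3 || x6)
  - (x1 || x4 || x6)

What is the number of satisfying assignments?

Split on x1, then x3.
  x1=1, x3=1: 7 of the 16 assignments to (x2,x4,x5,x6) work.
  x1=1, x3=0: 9 of the 16 assignments to (x2,x4,x5,x6) work.
  x1=0, x3=1: remaining (x2,x4,x5,x6) ∈ {(1,0,1,1); (1,1,1,1)} — 2.
  x1=0, x3=0: x2, x5 free; 3 ways for (x4,x6) × 2^2 = 12.
Total: 7 + 9 + 2 + 12 = 30.

30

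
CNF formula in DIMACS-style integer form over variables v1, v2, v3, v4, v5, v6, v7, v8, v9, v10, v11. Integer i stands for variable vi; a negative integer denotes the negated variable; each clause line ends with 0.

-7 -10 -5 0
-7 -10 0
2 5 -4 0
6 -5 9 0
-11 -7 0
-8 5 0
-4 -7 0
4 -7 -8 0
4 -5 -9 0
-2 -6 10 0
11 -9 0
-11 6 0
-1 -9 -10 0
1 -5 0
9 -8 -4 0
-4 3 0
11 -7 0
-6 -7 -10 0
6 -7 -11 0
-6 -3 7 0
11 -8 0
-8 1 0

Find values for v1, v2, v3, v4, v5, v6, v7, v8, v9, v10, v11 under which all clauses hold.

v1=T, v2=T, v3=T, v4=F, v5=F, v6=F, v7=F, v8=F, v9=F, v10=F, v11=F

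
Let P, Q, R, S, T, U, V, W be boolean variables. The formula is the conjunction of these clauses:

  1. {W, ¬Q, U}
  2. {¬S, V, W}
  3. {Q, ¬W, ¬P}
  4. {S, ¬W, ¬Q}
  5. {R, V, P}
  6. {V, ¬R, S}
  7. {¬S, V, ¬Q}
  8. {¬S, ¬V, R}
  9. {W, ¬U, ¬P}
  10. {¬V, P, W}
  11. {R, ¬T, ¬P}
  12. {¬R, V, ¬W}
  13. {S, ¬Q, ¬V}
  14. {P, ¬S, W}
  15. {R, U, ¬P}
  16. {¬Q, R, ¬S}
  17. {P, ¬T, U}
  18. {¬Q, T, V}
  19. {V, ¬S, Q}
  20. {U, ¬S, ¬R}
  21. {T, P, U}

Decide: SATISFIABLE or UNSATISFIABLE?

SATISFIABLE

Branch on P: take P = False.
Try Q = False.
Try R = True.
The remaining clauses are satisfied by S = True, T = True, U = True, V = True, W = True.
So P=0, Q=0, R=1, S=1, T=1, U=1, V=1, W=1 is a satisfying assignment.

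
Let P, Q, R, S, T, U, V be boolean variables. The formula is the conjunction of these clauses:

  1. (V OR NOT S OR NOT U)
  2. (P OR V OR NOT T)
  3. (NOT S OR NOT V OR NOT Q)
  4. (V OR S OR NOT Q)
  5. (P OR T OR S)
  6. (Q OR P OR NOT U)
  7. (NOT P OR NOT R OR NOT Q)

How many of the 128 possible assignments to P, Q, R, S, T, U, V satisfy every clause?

48

Split on P, then Q.
  P=T, Q=T: T free; 3 ways for (R,S,U,V) × 2^1 = 6.
  P=T, Q=F: R, T free; 7 ways for (S,U,V) × 2^2 = 28.
  P=F, Q=T: R free; 3 ways for (S,T,U,V) × 2^1 = 6.
  P=F, Q=F: R free; 4 ways for (S,T,U,V) × 2^1 = 8.
Total: 6 + 28 + 6 + 8 = 48.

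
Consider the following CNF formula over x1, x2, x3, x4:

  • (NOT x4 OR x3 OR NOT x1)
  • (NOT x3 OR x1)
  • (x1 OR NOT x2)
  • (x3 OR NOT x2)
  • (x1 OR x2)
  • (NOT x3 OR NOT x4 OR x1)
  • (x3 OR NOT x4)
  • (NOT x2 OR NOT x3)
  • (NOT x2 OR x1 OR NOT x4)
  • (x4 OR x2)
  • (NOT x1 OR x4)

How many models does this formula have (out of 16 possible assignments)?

The models are:
  x1=T x2=F x3=T x4=T
That's 1 in total.

1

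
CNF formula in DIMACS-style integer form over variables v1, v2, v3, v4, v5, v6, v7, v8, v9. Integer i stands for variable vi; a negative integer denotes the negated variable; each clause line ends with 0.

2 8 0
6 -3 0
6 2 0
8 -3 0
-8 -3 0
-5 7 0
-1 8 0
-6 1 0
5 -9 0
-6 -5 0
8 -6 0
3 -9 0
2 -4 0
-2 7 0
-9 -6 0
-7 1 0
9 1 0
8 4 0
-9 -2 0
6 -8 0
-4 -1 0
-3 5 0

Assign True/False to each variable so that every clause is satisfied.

Branch on v1: take v1 = True.
  then v8 is forced to True.
  then v3 is forced to False.
  then v9 is forced to False.
  then v6 is forced to True.
  then v5 is forced to False.
  then v4 is forced to False.
Try v2 = True.
  then v7 is forced to True.

v1=True, v2=True, v3=False, v4=False, v5=False, v6=True, v7=True, v8=True, v9=False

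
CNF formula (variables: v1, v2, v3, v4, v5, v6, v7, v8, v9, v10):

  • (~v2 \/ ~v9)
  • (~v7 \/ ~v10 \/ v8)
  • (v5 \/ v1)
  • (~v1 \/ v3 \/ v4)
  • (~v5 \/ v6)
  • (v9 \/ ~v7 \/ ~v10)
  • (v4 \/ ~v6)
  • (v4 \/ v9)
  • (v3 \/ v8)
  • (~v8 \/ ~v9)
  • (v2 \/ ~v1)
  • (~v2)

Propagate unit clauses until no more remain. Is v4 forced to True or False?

True

(~v2) is a unit clause: v2 = False.
From (v2 \/ ~v1) and v2 = False: v1 = False.
(v5 \/ v1): since v1 = False, the clause reduces to (v5). v5 = True.
In (~v5 \/ v6), ~v5 is now false; v6 must hold, so v6 = True.
In (v4 \/ ~v6), ~v6 is now false; v4 must hold, so v4 = True.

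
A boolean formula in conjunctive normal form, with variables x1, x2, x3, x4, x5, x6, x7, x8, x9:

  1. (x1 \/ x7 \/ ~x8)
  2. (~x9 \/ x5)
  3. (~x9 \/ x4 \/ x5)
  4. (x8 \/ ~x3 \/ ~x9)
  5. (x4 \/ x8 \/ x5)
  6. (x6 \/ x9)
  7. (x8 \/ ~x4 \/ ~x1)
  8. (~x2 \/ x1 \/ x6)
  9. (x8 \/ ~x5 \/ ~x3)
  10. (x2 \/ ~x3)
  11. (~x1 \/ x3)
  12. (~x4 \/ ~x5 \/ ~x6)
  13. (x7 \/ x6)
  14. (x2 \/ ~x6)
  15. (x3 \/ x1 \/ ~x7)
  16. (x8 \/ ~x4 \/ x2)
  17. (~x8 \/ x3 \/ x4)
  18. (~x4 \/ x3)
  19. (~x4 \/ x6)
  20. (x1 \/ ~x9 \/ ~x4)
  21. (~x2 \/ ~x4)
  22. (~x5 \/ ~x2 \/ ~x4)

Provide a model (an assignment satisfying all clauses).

x1=False, x2=True, x3=False, x4=False, x5=True, x6=True, x7=False, x8=False, x9=False

Branch on x1: take x1 = False.
Try x2 = True.
  then x6 is forced to True.
  then x4 is forced to False.
For the remaining variables, x3 = False, x5 = True, x7 = False, x8 = False, x9 = False works.
Every clause has at least one true literal under this assignment.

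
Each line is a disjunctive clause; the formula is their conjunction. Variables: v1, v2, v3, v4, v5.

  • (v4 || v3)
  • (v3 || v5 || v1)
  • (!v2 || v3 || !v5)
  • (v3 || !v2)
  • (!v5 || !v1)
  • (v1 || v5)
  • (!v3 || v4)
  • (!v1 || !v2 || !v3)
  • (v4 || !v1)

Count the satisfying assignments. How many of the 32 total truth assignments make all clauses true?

The models are:
  v1=F v2=F v3=F v4=T v5=T
  v1=F v2=F v3=T v4=T v5=T
  v1=F v2=T v3=T v4=T v5=T
  v1=T v2=F v3=F v4=T v5=F
  v1=T v2=F v3=T v4=T v5=F
That's 5 in total.

5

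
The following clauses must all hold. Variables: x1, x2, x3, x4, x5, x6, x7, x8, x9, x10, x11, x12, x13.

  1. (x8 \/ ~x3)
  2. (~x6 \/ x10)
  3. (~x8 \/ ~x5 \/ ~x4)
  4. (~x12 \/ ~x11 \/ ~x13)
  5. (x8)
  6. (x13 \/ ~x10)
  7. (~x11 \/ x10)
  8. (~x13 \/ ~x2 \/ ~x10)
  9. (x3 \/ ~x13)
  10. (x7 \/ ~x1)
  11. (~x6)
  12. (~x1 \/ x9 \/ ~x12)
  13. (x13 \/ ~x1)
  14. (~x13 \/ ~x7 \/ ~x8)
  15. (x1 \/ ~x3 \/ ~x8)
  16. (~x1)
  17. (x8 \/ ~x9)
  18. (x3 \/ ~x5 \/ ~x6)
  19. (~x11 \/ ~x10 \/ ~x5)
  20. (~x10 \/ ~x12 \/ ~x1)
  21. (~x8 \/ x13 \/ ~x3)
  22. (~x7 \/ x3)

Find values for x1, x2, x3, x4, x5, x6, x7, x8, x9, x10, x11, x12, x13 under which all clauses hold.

x1 = F, x2 = F, x3 = F, x4 = T, x5 = F, x6 = F, x7 = F, x8 = T, x9 = T, x10 = F, x11 = F, x12 = T, x13 = F

Check each clause:
  1. (~x3 \/ x8) — x8 is true.
  2. (~x6 \/ x10) — ~x6 is true.
  3. (~x4 \/ ~x8 \/ ~x5) — ~x5 is true.
  4. (~x12 \/ ~x13 \/ ~x11) — ~x13 is true.
  5. (x8) — x8 is true.
  6. (~x10 \/ x13) — ~x10 is true.
  7. (x10 \/ ~x11) — ~x11 is true.
  8. (~x13 \/ ~x10 \/ ~x2) — ~x13 is true.
  9. (~x13 \/ x3) — ~x13 is true.
  10. (x7 \/ ~x1) — ~x1 is true.
  11. (~x6) — ~x6 is true.
  12. (x9 \/ ~x1 \/ ~x12) — x9 is true.
  13. (x13 \/ ~x1) — ~x1 is true.
  14. (~x8 \/ ~x7 \/ ~x13) — ~x7 is true.
  15. (~x8 \/ x1 \/ ~x3) — ~x3 is true.
  16. (~x1) — ~x1 is true.
  17. (x8 \/ ~x9) — x8 is true.
  18. (~x6 \/ x3 \/ ~x5) — ~x6 is true.
  19. (~x5 \/ ~x11 \/ ~x10) — ~x5 is true.
  20. (~x1 \/ ~x10 \/ ~x12) — ~x1 is true.
  21. (~x8 \/ x13 \/ ~x3) — ~x3 is true.
  22. (x3 \/ ~x7) — ~x7 is true.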